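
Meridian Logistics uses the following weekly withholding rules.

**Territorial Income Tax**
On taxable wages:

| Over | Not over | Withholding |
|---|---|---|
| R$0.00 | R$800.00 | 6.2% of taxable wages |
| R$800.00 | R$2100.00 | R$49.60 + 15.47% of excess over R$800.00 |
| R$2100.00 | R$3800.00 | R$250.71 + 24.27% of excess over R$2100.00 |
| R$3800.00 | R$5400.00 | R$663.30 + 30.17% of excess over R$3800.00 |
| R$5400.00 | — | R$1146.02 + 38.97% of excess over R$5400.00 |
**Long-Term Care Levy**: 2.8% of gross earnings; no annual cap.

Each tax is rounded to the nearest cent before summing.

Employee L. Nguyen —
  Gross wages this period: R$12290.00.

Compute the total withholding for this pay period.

Territorial Income Tax: taxable = R$12290.00
  R$1146.02 + 38.97% × (R$12290.00 − R$5400.00) = R$1146.02 + 38.97% × R$6890.00 = R$3831.05
Long-Term Care Levy: 2.8% × R$12290.00 = R$344.12
Total: R$3831.05 + R$344.12 = R$4175.17

R$4175.17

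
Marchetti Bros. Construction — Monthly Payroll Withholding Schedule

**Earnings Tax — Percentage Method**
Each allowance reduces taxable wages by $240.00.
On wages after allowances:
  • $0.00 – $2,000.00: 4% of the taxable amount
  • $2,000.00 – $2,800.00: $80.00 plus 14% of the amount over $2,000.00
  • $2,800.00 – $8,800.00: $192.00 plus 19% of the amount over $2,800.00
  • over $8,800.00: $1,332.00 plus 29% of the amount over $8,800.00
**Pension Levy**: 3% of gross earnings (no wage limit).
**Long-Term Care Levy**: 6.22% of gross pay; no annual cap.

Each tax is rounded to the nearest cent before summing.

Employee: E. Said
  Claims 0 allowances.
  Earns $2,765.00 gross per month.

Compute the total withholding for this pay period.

$442.03

Earnings Tax: taxable = $2,765.00
  $80.00 + 14% × ($2,765.00 − $2,000.00) = $80.00 + 14% × $765.00 = $187.10
Pension Levy: 3% × $2,765.00 = $82.95
Long-Term Care Levy: 6.22% × $2,765.00 = $171.98
Total: $187.10 + $82.95 + $171.98 = $442.03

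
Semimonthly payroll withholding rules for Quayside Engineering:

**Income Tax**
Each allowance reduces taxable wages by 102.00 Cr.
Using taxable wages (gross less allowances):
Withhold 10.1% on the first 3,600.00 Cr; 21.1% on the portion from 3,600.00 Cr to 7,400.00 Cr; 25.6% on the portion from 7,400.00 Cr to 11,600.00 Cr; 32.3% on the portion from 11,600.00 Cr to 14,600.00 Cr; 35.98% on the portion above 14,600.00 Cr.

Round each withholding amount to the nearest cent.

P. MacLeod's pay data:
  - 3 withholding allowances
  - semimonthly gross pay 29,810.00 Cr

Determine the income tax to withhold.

8,572.06 Cr

Income Tax: taxable = 29,810.00 Cr − 3×102.00 Cr = 29,504.00 Cr
  3,209.60 Cr + 35.98% × (29,504.00 Cr − 14,600.00 Cr) = 3,209.60 Cr + 35.98% × 14,904.00 Cr = 8,572.06 Cr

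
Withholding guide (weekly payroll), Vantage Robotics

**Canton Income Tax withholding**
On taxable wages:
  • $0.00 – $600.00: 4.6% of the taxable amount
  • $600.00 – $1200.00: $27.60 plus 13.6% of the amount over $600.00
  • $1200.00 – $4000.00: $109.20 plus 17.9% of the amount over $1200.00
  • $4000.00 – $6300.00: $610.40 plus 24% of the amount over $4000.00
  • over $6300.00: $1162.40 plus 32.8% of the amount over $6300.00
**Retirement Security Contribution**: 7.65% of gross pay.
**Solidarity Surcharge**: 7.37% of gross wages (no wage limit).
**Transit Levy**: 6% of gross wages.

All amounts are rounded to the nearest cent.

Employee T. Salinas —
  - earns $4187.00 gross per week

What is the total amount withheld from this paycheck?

$1535.39

Canton Income Tax: taxable = $4187.00
  $610.40 + 24% × ($4187.00 − $4000.00) = $610.40 + 24% × $187.00 = $655.28
Retirement Security Contribution: 7.65% × $4187.00 = $320.31
Solidarity Surcharge: 7.37% × $4187.00 = $308.58
Transit Levy: 6% × $4187.00 = $251.22
Total: $655.28 + $320.31 + $308.58 + $251.22 = $1535.39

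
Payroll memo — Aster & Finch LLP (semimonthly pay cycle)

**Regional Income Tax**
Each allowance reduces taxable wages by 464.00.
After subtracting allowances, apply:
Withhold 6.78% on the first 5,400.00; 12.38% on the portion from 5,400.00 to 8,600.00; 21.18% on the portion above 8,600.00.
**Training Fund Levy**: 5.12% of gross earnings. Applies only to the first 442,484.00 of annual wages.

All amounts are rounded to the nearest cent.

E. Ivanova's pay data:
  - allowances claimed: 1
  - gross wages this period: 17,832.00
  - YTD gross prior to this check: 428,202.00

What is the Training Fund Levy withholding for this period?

731.24

Training Fund Levy: cap 442,484.00 − YTD 428,202.00 = 14,282.00 subject; 5.12% × 14,282.00 = 731.24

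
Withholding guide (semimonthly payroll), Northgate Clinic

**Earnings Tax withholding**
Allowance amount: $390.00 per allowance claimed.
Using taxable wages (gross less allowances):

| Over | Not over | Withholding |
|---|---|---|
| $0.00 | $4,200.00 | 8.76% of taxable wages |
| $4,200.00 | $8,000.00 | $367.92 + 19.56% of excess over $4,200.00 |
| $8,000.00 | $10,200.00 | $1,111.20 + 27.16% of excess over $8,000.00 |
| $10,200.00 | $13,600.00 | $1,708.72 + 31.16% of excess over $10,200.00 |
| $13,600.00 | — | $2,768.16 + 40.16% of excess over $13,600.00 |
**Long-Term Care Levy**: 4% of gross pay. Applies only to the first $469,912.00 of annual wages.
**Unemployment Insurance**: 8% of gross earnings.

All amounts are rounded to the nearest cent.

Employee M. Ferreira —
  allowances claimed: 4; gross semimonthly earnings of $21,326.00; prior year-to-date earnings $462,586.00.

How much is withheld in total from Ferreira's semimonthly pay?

Earnings Tax: taxable = $21,326.00 − 4×$390.00 = $19,766.00
  $2,768.16 + 40.16% × ($19,766.00 − $13,600.00) = $2,768.16 + 40.16% × $6,166.00 = $5,244.43
Long-Term Care Levy: cap $469,912.00 − YTD $462,586.00 = $7,326.00 subject; 4% × $7,326.00 = $293.04
Unemployment Insurance: 8% × $21,326.00 = $1,706.08
Total: $5,244.43 + $293.04 + $1,706.08 = $7,243.55

$7,243.55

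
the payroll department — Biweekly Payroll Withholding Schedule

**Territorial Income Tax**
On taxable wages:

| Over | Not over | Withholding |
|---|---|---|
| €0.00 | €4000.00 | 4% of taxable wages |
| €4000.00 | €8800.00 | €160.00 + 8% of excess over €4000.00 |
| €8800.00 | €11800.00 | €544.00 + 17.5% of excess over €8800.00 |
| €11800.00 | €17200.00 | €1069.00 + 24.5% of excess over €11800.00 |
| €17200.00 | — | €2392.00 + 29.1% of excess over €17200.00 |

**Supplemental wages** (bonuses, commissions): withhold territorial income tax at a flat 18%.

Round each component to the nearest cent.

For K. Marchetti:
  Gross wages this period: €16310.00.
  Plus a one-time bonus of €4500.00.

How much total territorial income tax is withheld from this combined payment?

Territorial Income Tax: taxable = €16310.00
  €1069.00 + 24.5% × (€16310.00 − €11800.00) = €1069.00 + 24.5% × €4510.00 = €2173.95
Supplemental (18% flat on bonus): 18% × €4500.00 = €810.00
Total territorial income tax: €2173.95 + €810.00 = €2983.95

€2983.95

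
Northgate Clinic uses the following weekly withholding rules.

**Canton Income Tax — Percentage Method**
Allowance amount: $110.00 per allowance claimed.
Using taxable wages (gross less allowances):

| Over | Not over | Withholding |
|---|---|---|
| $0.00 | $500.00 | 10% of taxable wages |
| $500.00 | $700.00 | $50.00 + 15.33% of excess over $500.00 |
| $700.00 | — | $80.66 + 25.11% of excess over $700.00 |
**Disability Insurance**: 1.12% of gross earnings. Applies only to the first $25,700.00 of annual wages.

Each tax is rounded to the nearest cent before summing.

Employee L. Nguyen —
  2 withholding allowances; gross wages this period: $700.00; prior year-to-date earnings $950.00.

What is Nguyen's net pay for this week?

$644.16

Canton Income Tax: taxable = $700.00 − 2×$110.00 = $480.00
  10% × $480.00 = $48.00
Disability Insurance: 1.12% × $700.00 = $7.84
Total withheld: $48.00 + $7.84 = $55.84
Net pay: $700.00 − $55.84 = $644.16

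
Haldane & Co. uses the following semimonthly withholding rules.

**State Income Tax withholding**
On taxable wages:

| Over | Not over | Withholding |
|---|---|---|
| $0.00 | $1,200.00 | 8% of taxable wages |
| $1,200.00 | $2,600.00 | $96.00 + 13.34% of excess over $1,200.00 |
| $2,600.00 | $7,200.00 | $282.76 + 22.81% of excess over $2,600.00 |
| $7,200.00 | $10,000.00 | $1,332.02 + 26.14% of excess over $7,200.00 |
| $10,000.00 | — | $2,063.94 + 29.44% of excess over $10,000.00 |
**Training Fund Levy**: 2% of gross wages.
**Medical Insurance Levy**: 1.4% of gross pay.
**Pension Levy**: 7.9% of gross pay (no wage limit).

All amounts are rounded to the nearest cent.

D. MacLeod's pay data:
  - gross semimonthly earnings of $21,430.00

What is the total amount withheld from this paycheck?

State Income Tax: taxable = $21,430.00
  $2,063.94 + 29.44% × ($21,430.00 − $10,000.00) = $2,063.94 + 29.44% × $11,430.00 = $5,428.93
Training Fund Levy: 2% × $21,430.00 = $428.60
Medical Insurance Levy: 1.4% × $21,430.00 = $300.02
Pension Levy: 7.9% × $21,430.00 = $1,692.97
Total: $5,428.93 + $428.60 + $300.02 + $1,692.97 = $7,850.52

$7,850.52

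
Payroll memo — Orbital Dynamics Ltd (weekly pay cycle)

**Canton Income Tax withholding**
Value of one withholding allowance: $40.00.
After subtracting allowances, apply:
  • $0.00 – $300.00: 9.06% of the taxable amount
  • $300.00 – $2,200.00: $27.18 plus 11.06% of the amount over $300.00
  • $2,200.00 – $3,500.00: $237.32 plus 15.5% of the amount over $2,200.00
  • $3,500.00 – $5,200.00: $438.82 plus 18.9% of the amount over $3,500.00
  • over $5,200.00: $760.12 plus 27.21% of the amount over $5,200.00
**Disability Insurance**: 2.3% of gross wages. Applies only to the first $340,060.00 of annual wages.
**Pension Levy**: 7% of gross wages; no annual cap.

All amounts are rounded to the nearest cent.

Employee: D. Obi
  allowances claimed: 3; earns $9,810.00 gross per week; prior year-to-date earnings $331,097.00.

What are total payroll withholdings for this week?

Canton Income Tax: taxable = $9,810.00 − 3×$40.00 = $9,690.00
  $760.12 + 27.21% × ($9,690.00 − $5,200.00) = $760.12 + 27.21% × $4,490.00 = $1,981.85
Disability Insurance: cap $340,060.00 − YTD $331,097.00 = $8,963.00 subject; 2.3% × $8,963.00 = $206.15
Pension Levy: 7% × $9,810.00 = $686.70
Total: $1,981.85 + $206.15 + $686.70 = $2,874.70

$2,874.70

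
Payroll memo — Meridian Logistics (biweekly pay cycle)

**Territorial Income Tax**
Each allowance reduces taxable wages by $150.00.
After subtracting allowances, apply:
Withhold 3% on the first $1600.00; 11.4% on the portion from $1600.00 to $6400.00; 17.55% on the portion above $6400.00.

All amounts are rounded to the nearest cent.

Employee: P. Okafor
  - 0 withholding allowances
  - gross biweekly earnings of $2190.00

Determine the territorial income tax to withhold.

Territorial Income Tax: taxable = $2190.00
  $48.00 + 11.4% × ($2190.00 − $1600.00) = $48.00 + 11.4% × $590.00 = $115.26

$115.26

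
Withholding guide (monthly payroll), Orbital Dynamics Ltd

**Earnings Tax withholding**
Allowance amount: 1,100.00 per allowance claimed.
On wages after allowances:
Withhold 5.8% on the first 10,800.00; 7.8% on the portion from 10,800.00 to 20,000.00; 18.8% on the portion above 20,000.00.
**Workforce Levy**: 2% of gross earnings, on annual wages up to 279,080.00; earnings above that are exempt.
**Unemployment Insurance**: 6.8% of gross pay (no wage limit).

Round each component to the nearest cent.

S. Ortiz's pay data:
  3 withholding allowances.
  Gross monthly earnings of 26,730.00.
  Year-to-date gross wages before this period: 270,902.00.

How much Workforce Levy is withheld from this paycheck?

163.56

Workforce Levy: cap 279,080.00 − YTD 270,902.00 = 8,178.00 subject; 2% × 8,178.00 = 163.56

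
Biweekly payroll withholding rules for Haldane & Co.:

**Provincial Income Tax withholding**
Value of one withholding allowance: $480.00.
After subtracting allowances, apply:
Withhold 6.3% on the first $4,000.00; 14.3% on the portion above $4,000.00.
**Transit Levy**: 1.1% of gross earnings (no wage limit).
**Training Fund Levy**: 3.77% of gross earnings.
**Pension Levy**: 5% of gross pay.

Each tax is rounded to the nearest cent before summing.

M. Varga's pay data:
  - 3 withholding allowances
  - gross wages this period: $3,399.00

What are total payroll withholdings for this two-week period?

$458.90

Provincial Income Tax: taxable = $3,399.00 − 3×$480.00 = $1,959.00
  6.3% × $1,959.00 = $123.42
Transit Levy: 1.1% × $3,399.00 = $37.39
Training Fund Levy: 3.77% × $3,399.00 = $128.14
Pension Levy: 5% × $3,399.00 = $169.95
Total: $123.42 + $37.39 + $128.14 + $169.95 = $458.90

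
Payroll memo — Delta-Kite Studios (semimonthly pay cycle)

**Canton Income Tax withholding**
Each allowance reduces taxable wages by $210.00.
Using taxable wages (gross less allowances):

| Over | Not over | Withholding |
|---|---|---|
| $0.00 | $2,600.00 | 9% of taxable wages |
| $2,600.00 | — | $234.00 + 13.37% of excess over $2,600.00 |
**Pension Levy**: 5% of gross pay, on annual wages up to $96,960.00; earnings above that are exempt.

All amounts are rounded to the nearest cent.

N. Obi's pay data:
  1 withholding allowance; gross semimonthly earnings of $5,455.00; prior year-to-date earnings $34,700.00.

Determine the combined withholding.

Canton Income Tax: taxable = $5,455.00 − 1×$210.00 = $5,245.00
  $234.00 + 13.37% × ($5,245.00 − $2,600.00) = $234.00 + 13.37% × $2,645.00 = $587.64
Pension Levy: 5% × $5,455.00 = $272.75
Total: $587.64 + $272.75 = $860.39

$860.39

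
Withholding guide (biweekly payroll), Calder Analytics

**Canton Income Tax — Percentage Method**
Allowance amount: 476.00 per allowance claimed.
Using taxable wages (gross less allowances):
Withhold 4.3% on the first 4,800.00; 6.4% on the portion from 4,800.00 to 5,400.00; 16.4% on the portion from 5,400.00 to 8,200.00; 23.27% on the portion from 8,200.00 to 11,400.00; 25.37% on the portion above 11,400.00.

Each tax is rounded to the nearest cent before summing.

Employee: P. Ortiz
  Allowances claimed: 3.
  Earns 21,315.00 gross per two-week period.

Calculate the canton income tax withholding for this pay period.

Canton Income Tax: taxable = 21,315.00 − 3×476.00 = 19,887.00
  1,448.64 + 25.37% × (19,887.00 − 11,400.00) = 1,448.64 + 25.37% × 8,487.00 = 3,601.79

3,601.79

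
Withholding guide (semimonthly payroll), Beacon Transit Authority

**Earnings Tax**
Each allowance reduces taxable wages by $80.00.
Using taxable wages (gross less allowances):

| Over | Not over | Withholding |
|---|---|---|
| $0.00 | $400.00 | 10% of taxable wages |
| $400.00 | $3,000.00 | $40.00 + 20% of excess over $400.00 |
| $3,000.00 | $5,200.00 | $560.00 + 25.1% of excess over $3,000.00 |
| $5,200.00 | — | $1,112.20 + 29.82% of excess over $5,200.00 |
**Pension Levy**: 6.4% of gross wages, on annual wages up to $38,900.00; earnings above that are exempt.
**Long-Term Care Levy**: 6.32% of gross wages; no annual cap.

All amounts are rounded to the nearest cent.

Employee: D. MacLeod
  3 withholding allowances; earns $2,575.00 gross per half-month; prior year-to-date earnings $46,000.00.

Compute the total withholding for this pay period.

Earnings Tax: taxable = $2,575.00 − 3×$80.00 = $2,335.00
  $40.00 + 20% × ($2,335.00 − $400.00) = $40.00 + 20% × $1,935.00 = $427.00
Pension Levy: YTD $46,000.00 ≥ cap $38,900.00 → $0.00
Long-Term Care Levy: 6.32% × $2,575.00 = $162.74
Total: $427.00 + $0.00 + $162.74 = $589.74

$589.74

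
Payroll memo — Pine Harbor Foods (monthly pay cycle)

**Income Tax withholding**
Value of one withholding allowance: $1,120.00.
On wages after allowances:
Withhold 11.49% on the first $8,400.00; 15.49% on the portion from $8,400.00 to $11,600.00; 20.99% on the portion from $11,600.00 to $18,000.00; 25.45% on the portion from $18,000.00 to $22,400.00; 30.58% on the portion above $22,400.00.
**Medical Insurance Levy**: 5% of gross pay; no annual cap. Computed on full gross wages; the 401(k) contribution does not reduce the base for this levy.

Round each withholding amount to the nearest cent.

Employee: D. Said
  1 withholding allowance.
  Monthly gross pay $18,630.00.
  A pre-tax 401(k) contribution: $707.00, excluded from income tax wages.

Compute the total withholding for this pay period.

$3,484.45

Income Tax: taxable = $18,630.00 − $707.00 − 1×$1,120.00 = $16,803.00
  $1,460.84 + 20.99% × ($16,803.00 − $11,600.00) = $1,460.84 + 20.99% × $5,203.00 = $2,552.95
Medical Insurance Levy: 5% × $18,630.00 = $931.50
Total: $2,552.95 + $931.50 = $3,484.45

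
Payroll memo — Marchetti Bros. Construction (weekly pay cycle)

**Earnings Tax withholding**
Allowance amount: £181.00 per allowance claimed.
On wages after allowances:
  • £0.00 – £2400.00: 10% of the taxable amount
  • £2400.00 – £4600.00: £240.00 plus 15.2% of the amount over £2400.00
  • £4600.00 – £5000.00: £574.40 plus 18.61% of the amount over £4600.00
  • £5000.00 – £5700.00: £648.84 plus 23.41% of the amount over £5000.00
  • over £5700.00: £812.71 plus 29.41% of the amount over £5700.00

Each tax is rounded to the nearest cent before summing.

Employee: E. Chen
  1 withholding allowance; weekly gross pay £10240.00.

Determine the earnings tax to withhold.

Earnings Tax: taxable = £10240.00 − 1×£181.00 = £10059.00
  £812.71 + 29.41% × (£10059.00 − £5700.00) = £812.71 + 29.41% × £4359.00 = £2094.69

£2094.69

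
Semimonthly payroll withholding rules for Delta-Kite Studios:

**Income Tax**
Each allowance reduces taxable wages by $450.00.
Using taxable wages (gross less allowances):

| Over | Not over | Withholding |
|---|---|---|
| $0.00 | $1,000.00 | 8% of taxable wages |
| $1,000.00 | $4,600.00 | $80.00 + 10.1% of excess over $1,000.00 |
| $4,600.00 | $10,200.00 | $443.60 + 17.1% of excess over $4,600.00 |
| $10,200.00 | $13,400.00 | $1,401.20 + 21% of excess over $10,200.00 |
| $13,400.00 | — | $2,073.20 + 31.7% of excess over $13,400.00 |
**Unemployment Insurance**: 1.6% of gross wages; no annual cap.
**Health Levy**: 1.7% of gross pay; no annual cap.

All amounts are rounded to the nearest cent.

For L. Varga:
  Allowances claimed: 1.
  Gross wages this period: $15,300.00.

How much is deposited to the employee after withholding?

$12,262.25

Income Tax: taxable = $15,300.00 − 1×$450.00 = $14,850.00
  $2,073.20 + 31.7% × ($14,850.00 − $13,400.00) = $2,073.20 + 31.7% × $1,450.00 = $2,532.85
Unemployment Insurance: 1.6% × $15,300.00 = $244.80
Health Levy: 1.7% × $15,300.00 = $260.10
Total withheld: $2,532.85 + $244.80 + $260.10 = $3,037.75
Net pay: $15,300.00 − $3,037.75 = $12,262.25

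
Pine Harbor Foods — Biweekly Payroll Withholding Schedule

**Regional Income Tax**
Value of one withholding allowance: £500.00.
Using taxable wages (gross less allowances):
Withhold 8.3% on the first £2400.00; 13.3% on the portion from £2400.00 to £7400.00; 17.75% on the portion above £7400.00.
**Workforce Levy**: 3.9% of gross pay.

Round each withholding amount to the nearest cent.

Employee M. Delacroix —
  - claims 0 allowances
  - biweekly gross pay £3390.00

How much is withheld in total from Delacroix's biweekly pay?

£463.08

Regional Income Tax: taxable = £3390.00
  £199.20 + 13.3% × (£3390.00 − £2400.00) = £199.20 + 13.3% × £990.00 = £330.87
Workforce Levy: 3.9% × £3390.00 = £132.21
Total: £330.87 + £132.21 = £463.08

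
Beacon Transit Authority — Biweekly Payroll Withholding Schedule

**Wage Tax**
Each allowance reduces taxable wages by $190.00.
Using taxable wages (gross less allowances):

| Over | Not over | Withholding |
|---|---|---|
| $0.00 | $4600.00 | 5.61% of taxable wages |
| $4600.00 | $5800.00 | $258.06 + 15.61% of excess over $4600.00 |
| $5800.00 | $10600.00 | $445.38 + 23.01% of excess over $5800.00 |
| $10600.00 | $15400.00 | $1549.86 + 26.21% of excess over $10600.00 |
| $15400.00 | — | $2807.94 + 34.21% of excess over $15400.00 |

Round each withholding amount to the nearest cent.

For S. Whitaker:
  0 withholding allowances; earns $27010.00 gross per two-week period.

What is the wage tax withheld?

$6779.72

Wage Tax: taxable = $27010.00
  $2807.94 + 34.21% × ($27010.00 − $15400.00) = $2807.94 + 34.21% × $11610.00 = $6779.72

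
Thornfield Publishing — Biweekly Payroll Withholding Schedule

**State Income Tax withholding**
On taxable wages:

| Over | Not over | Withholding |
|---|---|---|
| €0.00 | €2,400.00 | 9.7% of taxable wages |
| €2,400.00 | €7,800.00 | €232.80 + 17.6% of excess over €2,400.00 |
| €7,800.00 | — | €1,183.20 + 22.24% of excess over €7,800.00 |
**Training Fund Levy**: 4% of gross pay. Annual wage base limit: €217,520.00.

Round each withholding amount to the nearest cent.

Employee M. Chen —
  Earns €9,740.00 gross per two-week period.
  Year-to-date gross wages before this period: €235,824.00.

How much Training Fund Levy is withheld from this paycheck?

€0.00

Training Fund Levy: YTD €235,824.00 ≥ cap €217,520.00 → €0.00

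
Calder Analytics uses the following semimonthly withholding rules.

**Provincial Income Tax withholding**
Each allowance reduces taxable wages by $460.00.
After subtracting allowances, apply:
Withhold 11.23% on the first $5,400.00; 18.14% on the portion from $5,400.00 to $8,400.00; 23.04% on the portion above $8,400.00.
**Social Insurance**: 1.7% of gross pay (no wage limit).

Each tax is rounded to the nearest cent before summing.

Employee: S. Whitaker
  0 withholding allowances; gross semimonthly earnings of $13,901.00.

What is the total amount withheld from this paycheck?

Provincial Income Tax: taxable = $13,901.00
  $1,150.62 + 23.04% × ($13,901.00 − $8,400.00) = $1,150.62 + 23.04% × $5,501.00 = $2,418.05
Social Insurance: 1.7% × $13,901.00 = $236.32
Total: $2,418.05 + $236.32 = $2,654.37

$2,654.37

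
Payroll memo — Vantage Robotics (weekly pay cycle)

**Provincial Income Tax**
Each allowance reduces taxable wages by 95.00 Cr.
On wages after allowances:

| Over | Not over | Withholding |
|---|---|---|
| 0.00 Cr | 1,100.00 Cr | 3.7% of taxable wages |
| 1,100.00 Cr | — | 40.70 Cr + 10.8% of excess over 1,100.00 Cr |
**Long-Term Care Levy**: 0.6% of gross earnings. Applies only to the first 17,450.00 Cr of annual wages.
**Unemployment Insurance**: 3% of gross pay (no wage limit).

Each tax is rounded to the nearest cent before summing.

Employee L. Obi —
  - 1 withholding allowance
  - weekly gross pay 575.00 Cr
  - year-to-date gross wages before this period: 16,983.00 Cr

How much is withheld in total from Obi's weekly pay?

37.81 Cr

Provincial Income Tax: taxable = 575.00 Cr − 1×95.00 Cr = 480.00 Cr
  3.7% × 480.00 Cr = 17.76 Cr
Long-Term Care Levy: cap 17,450.00 Cr − YTD 16,983.00 Cr = 467.00 Cr subject; 0.6% × 467.00 Cr = 2.80 Cr
Unemployment Insurance: 3% × 575.00 Cr = 17.25 Cr
Total: 17.76 Cr + 2.80 Cr + 17.25 Cr = 37.81 Cr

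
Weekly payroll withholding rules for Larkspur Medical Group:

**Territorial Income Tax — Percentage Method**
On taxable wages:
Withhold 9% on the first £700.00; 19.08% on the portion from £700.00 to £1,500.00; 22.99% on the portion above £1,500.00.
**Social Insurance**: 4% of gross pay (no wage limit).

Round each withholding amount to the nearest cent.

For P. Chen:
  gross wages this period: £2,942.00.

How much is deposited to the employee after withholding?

£2,277.16

Territorial Income Tax: taxable = £2,942.00
  £215.64 + 22.99% × (£2,942.00 − £1,500.00) = £215.64 + 22.99% × £1,442.00 = £547.16
Social Insurance: 4% × £2,942.00 = £117.68
Total withheld: £547.16 + £117.68 = £664.84
Net pay: £2,942.00 − £664.84 = £2,277.16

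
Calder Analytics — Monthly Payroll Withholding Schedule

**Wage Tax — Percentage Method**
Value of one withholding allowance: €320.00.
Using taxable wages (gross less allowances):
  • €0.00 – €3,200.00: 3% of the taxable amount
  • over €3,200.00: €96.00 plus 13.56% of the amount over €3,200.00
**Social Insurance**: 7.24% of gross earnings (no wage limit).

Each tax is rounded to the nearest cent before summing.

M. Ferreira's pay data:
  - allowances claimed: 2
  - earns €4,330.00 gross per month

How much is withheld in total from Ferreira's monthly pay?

Wage Tax: taxable = €4,330.00 − 2×€320.00 = €3,690.00
  €96.00 + 13.56% × (€3,690.00 − €3,200.00) = €96.00 + 13.56% × €490.00 = €162.44
Social Insurance: 7.24% × €4,330.00 = €313.49
Total: €162.44 + €313.49 = €475.93

€475.93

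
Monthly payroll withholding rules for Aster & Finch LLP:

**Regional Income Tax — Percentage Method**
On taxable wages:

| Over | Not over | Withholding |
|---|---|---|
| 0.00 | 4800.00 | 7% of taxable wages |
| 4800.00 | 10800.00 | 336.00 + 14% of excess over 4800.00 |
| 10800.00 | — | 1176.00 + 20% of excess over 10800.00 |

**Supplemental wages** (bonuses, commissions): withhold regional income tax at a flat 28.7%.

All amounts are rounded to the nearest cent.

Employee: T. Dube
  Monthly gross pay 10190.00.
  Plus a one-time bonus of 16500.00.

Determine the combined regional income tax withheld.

5826.10

Regional Income Tax: taxable = 10190.00
  336.00 + 14% × (10190.00 − 4800.00) = 336.00 + 14% × 5390.00 = 1090.60
Supplemental (28.7% flat on bonus): 28.7% × 16500.00 = 4735.50
Total regional income tax: 1090.60 + 4735.50 = 5826.10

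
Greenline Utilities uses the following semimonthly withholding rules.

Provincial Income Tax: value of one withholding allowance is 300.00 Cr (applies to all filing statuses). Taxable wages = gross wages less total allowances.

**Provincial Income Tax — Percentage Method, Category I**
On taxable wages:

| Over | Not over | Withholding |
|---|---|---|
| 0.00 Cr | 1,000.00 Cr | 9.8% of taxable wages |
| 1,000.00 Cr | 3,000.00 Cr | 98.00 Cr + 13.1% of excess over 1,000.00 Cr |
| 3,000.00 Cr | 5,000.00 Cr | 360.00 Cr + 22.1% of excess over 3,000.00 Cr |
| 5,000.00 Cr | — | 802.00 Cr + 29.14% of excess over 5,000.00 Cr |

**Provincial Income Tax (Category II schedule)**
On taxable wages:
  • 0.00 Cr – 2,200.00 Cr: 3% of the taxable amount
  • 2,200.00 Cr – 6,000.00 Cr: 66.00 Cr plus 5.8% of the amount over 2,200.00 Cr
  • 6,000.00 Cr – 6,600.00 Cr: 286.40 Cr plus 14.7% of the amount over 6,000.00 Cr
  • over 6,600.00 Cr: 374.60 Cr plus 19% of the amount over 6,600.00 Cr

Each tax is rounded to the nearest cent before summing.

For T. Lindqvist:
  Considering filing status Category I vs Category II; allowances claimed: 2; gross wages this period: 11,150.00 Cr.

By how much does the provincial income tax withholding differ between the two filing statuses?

Provincial Income Tax (Category I): taxable = 11,150.00 Cr − 2×300.00 Cr = 10,550.00 Cr
  802.00 Cr + 29.14% × (10,550.00 Cr − 5,000.00 Cr) = 802.00 Cr + 29.14% × 5,550.00 Cr = 2,419.27 Cr
Provincial Income Tax (Category II): taxable = 11,150.00 Cr − 2×300.00 Cr = 10,550.00 Cr
  374.60 Cr + 19% × (10,550.00 Cr − 6,600.00 Cr) = 374.60 Cr + 19% × 3,950.00 Cr = 1,125.10 Cr
Difference: |2,419.27 Cr − 1,125.10 Cr| = 1,294.17 Cr (higher under Category I)

1,294.17 Cr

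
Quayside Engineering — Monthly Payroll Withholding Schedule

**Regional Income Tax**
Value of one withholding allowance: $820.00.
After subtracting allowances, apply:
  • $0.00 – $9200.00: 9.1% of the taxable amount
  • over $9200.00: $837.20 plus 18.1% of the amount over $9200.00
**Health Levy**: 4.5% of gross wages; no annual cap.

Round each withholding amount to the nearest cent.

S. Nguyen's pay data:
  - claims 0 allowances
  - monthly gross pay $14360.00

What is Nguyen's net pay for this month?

Regional Income Tax: taxable = $14360.00
  $837.20 + 18.1% × ($14360.00 − $9200.00) = $837.20 + 18.1% × $5160.00 = $1771.16
Health Levy: 4.5% × $14360.00 = $646.20
Total withheld: $1771.16 + $646.20 = $2417.36
Net pay: $14360.00 − $2417.36 = $11942.64

$11942.64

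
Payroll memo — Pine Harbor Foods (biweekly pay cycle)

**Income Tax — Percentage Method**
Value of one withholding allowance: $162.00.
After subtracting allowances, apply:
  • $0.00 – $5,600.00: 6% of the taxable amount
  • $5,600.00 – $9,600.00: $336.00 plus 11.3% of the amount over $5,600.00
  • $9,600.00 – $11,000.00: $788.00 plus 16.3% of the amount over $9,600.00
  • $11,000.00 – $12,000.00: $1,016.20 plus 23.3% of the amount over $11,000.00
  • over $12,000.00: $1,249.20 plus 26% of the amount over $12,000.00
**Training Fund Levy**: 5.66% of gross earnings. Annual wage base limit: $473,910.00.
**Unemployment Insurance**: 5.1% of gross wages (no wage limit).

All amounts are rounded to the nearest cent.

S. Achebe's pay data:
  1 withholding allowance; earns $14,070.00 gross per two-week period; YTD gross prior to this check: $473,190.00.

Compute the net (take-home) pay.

$11,566.40

Income Tax: taxable = $14,070.00 − 1×$162.00 = $13,908.00
  $1,249.20 + 26% × ($13,908.00 − $12,000.00) = $1,249.20 + 26% × $1,908.00 = $1,745.28
Training Fund Levy: cap $473,910.00 − YTD $473,190.00 = $720.00 subject; 5.66% × $720.00 = $40.75
Unemployment Insurance: 5.1% × $14,070.00 = $717.57
Total withheld: $1,745.28 + $40.75 + $717.57 = $2,503.60
Net pay: $14,070.00 − $2,503.60 = $11,566.40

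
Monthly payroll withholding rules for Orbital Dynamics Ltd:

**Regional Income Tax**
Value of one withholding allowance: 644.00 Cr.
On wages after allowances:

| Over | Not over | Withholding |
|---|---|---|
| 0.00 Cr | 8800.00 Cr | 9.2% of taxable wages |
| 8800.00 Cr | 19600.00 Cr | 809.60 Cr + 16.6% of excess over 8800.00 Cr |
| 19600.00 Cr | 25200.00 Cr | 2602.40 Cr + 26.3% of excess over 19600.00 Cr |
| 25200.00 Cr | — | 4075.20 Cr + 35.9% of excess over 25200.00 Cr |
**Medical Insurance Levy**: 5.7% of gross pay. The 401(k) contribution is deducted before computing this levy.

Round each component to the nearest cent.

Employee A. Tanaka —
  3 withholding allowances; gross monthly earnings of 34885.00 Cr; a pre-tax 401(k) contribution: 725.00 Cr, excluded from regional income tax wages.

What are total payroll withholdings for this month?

Regional Income Tax: taxable = 34885.00 Cr − 725.00 Cr − 3×644.00 Cr = 32228.00 Cr
  4075.20 Cr + 35.9% × (32228.00 Cr − 25200.00 Cr) = 4075.20 Cr + 35.9% × 7028.00 Cr = 6598.25 Cr
Medical Insurance Levy: 5.7% × 34160.00 Cr = 1947.12 Cr
Total: 6598.25 Cr + 1947.12 Cr = 8545.37 Cr

8545.37 Cr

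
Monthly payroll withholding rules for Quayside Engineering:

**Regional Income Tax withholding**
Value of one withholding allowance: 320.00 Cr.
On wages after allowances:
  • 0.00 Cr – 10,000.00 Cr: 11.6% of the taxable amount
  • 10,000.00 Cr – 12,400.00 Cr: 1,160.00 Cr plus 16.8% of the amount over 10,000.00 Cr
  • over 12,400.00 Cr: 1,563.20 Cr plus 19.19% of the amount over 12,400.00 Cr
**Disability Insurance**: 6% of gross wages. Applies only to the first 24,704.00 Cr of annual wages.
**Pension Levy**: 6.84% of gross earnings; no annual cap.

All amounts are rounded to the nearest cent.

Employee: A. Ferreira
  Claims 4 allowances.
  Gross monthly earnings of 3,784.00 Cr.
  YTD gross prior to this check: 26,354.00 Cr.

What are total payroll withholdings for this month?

549.29 Cr

Regional Income Tax: taxable = 3,784.00 Cr − 4×320.00 Cr = 2,504.00 Cr
  11.6% × 2,504.00 Cr = 290.46 Cr
Disability Insurance: YTD 26,354.00 Cr ≥ cap 24,704.00 Cr → 0.00 Cr
Pension Levy: 6.84% × 3,784.00 Cr = 258.83 Cr
Total: 290.46 Cr + 0.00 Cr + 258.83 Cr = 549.29 Cr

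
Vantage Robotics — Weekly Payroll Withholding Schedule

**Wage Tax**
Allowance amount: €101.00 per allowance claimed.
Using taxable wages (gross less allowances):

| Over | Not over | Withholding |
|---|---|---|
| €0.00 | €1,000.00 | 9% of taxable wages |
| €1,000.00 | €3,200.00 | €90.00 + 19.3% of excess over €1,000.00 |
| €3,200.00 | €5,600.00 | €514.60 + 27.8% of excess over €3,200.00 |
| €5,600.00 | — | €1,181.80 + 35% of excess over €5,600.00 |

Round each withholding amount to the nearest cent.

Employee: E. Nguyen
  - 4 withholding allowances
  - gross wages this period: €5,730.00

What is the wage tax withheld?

€1,105.63

Wage Tax: taxable = €5,730.00 − 4×€101.00 = €5,326.00
  €514.60 + 27.8% × (€5,326.00 − €3,200.00) = €514.60 + 27.8% × €2,126.00 = €1,105.63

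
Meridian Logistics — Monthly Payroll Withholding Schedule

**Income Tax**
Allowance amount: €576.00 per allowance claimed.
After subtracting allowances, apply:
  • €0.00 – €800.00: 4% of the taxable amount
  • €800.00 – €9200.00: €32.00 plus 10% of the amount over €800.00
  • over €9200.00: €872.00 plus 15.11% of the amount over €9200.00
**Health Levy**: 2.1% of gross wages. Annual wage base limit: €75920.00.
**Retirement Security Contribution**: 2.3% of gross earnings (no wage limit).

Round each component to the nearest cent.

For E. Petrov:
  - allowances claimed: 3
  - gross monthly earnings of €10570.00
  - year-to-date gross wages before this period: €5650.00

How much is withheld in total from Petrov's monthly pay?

Income Tax: taxable = €10570.00 − 3×€576.00 = €8842.00
  €32.00 + 10% × (€8842.00 − €800.00) = €32.00 + 10% × €8042.00 = €836.20
Health Levy: 2.1% × €10570.00 = €221.97
Retirement Security Contribution: 2.3% × €10570.00 = €243.11
Total: €836.20 + €221.97 + €243.11 = €1301.28

€1301.28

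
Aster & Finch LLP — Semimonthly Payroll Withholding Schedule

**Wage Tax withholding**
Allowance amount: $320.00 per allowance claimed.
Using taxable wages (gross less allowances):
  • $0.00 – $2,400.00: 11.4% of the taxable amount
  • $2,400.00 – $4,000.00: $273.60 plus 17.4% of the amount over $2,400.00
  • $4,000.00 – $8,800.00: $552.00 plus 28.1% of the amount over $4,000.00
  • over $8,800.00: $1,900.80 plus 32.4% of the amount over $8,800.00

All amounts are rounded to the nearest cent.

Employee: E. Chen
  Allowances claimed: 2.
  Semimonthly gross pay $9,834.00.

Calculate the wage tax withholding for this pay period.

$2,028.46

Wage Tax: taxable = $9,834.00 − 2×$320.00 = $9,194.00
  $1,900.80 + 32.4% × ($9,194.00 − $8,800.00) = $1,900.80 + 32.4% × $394.00 = $2,028.46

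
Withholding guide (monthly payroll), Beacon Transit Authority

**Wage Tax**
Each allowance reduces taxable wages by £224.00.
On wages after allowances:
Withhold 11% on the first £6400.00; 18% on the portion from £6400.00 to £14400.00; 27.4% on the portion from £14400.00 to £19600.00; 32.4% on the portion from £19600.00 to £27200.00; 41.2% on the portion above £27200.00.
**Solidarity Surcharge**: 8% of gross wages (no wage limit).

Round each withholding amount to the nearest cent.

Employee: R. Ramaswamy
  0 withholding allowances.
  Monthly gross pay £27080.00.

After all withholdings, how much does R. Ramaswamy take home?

Wage Tax: taxable = £27080.00
  £3568.80 + 32.4% × (£27080.00 − £19600.00) = £3568.80 + 32.4% × £7480.00 = £5992.32
Solidarity Surcharge: 8% × £27080.00 = £2166.40
Total withheld: £5992.32 + £2166.40 = £8158.72
Net pay: £27080.00 − £8158.72 = £18921.28

£18921.28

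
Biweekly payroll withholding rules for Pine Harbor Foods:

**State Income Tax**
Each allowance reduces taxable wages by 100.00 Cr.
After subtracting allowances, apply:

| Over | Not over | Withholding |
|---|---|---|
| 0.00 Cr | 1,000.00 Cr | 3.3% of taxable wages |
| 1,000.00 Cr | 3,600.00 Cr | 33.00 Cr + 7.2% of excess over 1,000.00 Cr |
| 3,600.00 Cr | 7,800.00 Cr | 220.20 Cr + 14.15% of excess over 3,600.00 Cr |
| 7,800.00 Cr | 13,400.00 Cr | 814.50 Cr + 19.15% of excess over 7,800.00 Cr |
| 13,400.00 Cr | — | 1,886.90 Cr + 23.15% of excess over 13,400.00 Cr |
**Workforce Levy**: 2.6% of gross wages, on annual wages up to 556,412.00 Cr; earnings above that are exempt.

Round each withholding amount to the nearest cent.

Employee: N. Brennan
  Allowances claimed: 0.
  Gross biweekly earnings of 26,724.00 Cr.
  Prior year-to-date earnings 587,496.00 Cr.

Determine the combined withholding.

State Income Tax: taxable = 26,724.00 Cr
  1,886.90 Cr + 23.15% × (26,724.00 Cr − 13,400.00 Cr) = 1,886.90 Cr + 23.15% × 13,324.00 Cr = 4,971.41 Cr
Workforce Levy: YTD 587,496.00 Cr ≥ cap 556,412.00 Cr → 0.00 Cr
Total: 4,971.41 Cr + 0.00 Cr = 4,971.41 Cr

4,971.41 Cr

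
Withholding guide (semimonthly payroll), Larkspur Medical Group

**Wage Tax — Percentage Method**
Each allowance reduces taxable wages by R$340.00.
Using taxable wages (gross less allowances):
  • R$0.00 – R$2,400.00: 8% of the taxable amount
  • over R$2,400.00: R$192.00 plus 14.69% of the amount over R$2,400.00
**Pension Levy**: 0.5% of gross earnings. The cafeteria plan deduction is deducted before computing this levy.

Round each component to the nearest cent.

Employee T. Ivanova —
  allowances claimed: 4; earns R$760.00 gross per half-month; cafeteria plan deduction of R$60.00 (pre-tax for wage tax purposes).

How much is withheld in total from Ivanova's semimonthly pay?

R$3.50

Wage Tax: taxable = R$760.00 − R$60.00 − 4×R$340.00 = R$-660.00
  Taxable ≤ 0 → R$0.00
Pension Levy: 0.5% × R$700.00 = R$3.50
Total: R$0.00 + R$3.50 = R$3.50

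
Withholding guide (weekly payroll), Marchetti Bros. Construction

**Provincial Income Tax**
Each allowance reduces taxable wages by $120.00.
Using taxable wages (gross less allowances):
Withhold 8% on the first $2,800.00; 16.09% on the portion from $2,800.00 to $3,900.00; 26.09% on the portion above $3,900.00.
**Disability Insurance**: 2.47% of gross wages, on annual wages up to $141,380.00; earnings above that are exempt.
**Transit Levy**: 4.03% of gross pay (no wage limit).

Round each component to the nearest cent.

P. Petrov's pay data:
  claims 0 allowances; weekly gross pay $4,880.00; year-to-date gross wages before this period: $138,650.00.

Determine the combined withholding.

$920.76

Provincial Income Tax: taxable = $4,880.00
  $400.99 + 26.09% × ($4,880.00 − $3,900.00) = $400.99 + 26.09% × $980.00 = $656.67
Disability Insurance: cap $141,380.00 − YTD $138,650.00 = $2,730.00 subject; 2.47% × $2,730.00 = $67.43
Transit Levy: 4.03% × $4,880.00 = $196.66
Total: $656.67 + $67.43 + $196.66 = $920.76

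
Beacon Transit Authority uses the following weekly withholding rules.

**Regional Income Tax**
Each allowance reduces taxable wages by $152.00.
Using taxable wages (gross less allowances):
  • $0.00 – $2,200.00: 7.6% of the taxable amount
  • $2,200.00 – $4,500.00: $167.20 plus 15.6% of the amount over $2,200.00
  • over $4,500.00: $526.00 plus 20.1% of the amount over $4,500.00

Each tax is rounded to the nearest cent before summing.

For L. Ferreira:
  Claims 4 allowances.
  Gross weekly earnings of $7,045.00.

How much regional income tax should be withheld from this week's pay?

Regional Income Tax: taxable = $7,045.00 − 4×$152.00 = $6,437.00
  $526.00 + 20.1% × ($6,437.00 − $4,500.00) = $526.00 + 20.1% × $1,937.00 = $915.34

$915.34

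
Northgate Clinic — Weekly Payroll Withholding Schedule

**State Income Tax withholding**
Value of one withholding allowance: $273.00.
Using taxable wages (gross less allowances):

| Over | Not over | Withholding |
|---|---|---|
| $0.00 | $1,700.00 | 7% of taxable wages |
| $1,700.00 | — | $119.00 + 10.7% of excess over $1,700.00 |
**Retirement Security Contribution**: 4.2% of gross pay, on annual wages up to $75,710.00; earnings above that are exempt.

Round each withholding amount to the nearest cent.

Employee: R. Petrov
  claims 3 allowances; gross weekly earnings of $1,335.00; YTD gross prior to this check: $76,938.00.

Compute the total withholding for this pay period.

State Income Tax: taxable = $1,335.00 − 3×$273.00 = $516.00
  7% × $516.00 = $36.12
Retirement Security Contribution: YTD $76,938.00 ≥ cap $75,710.00 → $0.00
Total: $36.12 + $0.00 = $36.12

$36.12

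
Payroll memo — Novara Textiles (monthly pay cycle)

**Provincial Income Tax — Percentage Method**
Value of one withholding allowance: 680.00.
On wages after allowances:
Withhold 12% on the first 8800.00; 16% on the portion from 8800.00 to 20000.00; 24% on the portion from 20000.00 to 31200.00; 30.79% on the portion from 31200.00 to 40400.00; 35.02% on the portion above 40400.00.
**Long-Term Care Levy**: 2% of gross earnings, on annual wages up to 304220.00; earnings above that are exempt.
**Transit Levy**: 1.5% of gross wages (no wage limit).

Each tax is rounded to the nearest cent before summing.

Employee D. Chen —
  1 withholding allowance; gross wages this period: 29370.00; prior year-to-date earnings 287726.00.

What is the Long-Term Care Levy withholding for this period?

Long-Term Care Levy: cap 304220.00 − YTD 287726.00 = 16494.00 subject; 2% × 16494.00 = 329.88

329.88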